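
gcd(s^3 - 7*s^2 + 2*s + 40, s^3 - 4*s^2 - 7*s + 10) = s^2 - 3*s - 10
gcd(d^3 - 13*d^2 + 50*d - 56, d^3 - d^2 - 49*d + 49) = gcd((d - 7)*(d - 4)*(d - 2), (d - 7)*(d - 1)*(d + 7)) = d - 7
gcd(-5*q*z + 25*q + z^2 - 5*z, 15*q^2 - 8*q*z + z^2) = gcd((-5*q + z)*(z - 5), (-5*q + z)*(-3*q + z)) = -5*q + z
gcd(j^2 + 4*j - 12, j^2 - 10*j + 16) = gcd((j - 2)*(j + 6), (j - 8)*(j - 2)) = j - 2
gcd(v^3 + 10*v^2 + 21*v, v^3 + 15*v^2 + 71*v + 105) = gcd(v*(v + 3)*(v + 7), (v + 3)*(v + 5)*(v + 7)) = v^2 + 10*v + 21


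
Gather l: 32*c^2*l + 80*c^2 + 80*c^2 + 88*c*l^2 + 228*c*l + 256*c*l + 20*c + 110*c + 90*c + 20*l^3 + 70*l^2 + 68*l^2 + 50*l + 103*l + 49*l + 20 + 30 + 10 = 160*c^2 + 220*c + 20*l^3 + l^2*(88*c + 138) + l*(32*c^2 + 484*c + 202) + 60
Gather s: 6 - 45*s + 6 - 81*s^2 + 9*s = -81*s^2 - 36*s + 12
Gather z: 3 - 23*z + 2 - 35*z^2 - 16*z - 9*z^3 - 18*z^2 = -9*z^3 - 53*z^2 - 39*z + 5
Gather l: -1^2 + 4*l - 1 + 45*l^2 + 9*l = 45*l^2 + 13*l - 2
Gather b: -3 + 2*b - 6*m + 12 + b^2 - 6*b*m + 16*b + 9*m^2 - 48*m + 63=b^2 + b*(18 - 6*m) + 9*m^2 - 54*m + 72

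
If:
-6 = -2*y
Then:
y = 3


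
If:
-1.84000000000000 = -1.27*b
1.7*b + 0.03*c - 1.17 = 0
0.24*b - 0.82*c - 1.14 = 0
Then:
No Solution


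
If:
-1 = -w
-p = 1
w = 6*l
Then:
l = 1/6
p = -1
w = 1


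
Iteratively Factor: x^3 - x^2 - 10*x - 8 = (x - 4)*(x^2 + 3*x + 2) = (x - 4)*(x + 1)*(x + 2)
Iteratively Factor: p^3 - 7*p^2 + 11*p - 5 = (p - 1)*(p^2 - 6*p + 5) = (p - 5)*(p - 1)*(p - 1)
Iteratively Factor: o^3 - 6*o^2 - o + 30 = (o - 5)*(o^2 - o - 6) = (o - 5)*(o - 3)*(o + 2)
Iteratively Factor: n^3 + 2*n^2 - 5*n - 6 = (n + 1)*(n^2 + n - 6) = (n + 1)*(n + 3)*(n - 2)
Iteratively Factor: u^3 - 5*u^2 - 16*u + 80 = (u + 4)*(u^2 - 9*u + 20) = (u - 5)*(u + 4)*(u - 4)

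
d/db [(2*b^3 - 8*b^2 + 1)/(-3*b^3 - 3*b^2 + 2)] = b*(-30*b^3 + 21*b - 26)/(9*b^6 + 18*b^5 + 9*b^4 - 12*b^3 - 12*b^2 + 4)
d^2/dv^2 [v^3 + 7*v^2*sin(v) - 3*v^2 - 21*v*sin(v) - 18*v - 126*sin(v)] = -7*v^2*sin(v) + 21*v*sin(v) + 28*v*cos(v) + 6*v + 140*sin(v) - 42*cos(v) - 6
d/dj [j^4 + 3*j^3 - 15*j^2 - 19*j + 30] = 4*j^3 + 9*j^2 - 30*j - 19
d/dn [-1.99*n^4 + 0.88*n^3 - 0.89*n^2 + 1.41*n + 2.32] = -7.96*n^3 + 2.64*n^2 - 1.78*n + 1.41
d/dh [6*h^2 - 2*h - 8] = 12*h - 2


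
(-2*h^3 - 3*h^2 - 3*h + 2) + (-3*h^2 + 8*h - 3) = -2*h^3 - 6*h^2 + 5*h - 1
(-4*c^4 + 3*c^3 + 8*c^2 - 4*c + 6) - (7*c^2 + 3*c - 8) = -4*c^4 + 3*c^3 + c^2 - 7*c + 14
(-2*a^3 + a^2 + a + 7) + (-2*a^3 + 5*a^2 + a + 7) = -4*a^3 + 6*a^2 + 2*a + 14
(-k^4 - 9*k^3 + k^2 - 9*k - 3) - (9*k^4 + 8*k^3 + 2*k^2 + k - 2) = -10*k^4 - 17*k^3 - k^2 - 10*k - 1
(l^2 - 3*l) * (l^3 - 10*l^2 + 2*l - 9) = l^5 - 13*l^4 + 32*l^3 - 15*l^2 + 27*l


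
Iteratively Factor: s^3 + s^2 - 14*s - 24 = (s + 3)*(s^2 - 2*s - 8) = (s - 4)*(s + 3)*(s + 2)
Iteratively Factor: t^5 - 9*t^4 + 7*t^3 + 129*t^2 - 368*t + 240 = (t + 4)*(t^4 - 13*t^3 + 59*t^2 - 107*t + 60) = (t - 3)*(t + 4)*(t^3 - 10*t^2 + 29*t - 20) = (t - 3)*(t - 1)*(t + 4)*(t^2 - 9*t + 20) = (t - 4)*(t - 3)*(t - 1)*(t + 4)*(t - 5)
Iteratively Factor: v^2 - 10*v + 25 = (v - 5)*(v - 5)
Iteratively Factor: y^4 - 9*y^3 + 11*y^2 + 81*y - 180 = (y + 3)*(y^3 - 12*y^2 + 47*y - 60) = (y - 4)*(y + 3)*(y^2 - 8*y + 15) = (y - 5)*(y - 4)*(y + 3)*(y - 3)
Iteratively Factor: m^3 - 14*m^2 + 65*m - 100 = (m - 4)*(m^2 - 10*m + 25) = (m - 5)*(m - 4)*(m - 5)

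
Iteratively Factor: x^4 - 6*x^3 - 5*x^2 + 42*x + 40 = (x + 1)*(x^3 - 7*x^2 + 2*x + 40) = (x + 1)*(x + 2)*(x^2 - 9*x + 20) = (x - 5)*(x + 1)*(x + 2)*(x - 4)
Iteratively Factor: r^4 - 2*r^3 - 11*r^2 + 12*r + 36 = (r - 3)*(r^3 + r^2 - 8*r - 12) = (r - 3)*(r + 2)*(r^2 - r - 6) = (r - 3)*(r + 2)^2*(r - 3)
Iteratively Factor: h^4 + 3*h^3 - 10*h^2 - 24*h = (h)*(h^3 + 3*h^2 - 10*h - 24) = h*(h - 3)*(h^2 + 6*h + 8) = h*(h - 3)*(h + 2)*(h + 4)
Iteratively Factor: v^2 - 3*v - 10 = (v + 2)*(v - 5)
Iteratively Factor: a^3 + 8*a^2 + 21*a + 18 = (a + 2)*(a^2 + 6*a + 9) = (a + 2)*(a + 3)*(a + 3)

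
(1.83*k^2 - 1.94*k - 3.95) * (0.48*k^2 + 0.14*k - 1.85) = 0.8784*k^4 - 0.675*k^3 - 5.5531*k^2 + 3.036*k + 7.3075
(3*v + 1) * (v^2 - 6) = 3*v^3 + v^2 - 18*v - 6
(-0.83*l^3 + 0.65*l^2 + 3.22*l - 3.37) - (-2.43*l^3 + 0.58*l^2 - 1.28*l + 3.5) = 1.6*l^3 + 0.0700000000000001*l^2 + 4.5*l - 6.87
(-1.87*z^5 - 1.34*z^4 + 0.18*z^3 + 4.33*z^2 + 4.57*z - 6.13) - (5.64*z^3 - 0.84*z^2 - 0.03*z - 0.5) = -1.87*z^5 - 1.34*z^4 - 5.46*z^3 + 5.17*z^2 + 4.6*z - 5.63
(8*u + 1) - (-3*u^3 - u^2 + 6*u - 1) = 3*u^3 + u^2 + 2*u + 2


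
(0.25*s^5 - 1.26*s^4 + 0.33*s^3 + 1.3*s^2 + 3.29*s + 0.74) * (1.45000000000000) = 0.3625*s^5 - 1.827*s^4 + 0.4785*s^3 + 1.885*s^2 + 4.7705*s + 1.073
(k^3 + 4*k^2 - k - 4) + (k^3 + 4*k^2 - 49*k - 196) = 2*k^3 + 8*k^2 - 50*k - 200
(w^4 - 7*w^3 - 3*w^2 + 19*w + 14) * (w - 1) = w^5 - 8*w^4 + 4*w^3 + 22*w^2 - 5*w - 14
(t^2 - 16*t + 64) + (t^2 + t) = 2*t^2 - 15*t + 64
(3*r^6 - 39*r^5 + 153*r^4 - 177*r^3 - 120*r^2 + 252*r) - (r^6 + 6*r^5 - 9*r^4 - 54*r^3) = 2*r^6 - 45*r^5 + 162*r^4 - 123*r^3 - 120*r^2 + 252*r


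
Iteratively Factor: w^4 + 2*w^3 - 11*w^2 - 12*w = (w)*(w^3 + 2*w^2 - 11*w - 12) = w*(w + 1)*(w^2 + w - 12) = w*(w + 1)*(w + 4)*(w - 3)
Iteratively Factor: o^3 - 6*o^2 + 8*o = (o - 2)*(o^2 - 4*o) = o*(o - 2)*(o - 4)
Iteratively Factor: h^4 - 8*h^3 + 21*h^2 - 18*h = (h - 2)*(h^3 - 6*h^2 + 9*h) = h*(h - 2)*(h^2 - 6*h + 9) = h*(h - 3)*(h - 2)*(h - 3)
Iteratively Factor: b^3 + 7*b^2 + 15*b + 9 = (b + 3)*(b^2 + 4*b + 3) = (b + 3)^2*(b + 1)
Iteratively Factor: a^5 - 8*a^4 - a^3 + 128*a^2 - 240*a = (a - 5)*(a^4 - 3*a^3 - 16*a^2 + 48*a) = a*(a - 5)*(a^3 - 3*a^2 - 16*a + 48) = a*(a - 5)*(a - 3)*(a^2 - 16) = a*(a - 5)*(a - 4)*(a - 3)*(a + 4)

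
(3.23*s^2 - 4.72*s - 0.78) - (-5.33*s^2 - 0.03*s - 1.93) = 8.56*s^2 - 4.69*s + 1.15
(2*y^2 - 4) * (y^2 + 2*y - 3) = 2*y^4 + 4*y^3 - 10*y^2 - 8*y + 12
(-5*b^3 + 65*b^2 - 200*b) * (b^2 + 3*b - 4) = -5*b^5 + 50*b^4 + 15*b^3 - 860*b^2 + 800*b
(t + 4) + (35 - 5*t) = 39 - 4*t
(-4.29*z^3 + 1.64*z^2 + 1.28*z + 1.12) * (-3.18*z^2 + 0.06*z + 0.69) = 13.6422*z^5 - 5.4726*z^4 - 6.9321*z^3 - 2.3532*z^2 + 0.9504*z + 0.7728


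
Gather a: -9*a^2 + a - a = -9*a^2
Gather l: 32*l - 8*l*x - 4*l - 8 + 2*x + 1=l*(28 - 8*x) + 2*x - 7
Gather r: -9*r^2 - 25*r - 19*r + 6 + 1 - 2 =-9*r^2 - 44*r + 5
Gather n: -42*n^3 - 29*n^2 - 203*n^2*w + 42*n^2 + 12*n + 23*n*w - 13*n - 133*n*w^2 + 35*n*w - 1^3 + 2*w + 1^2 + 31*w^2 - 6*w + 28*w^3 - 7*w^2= -42*n^3 + n^2*(13 - 203*w) + n*(-133*w^2 + 58*w - 1) + 28*w^3 + 24*w^2 - 4*w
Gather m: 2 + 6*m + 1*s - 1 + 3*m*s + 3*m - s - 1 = m*(3*s + 9)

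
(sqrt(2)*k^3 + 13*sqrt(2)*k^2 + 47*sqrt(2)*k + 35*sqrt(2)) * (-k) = -sqrt(2)*k^4 - 13*sqrt(2)*k^3 - 47*sqrt(2)*k^2 - 35*sqrt(2)*k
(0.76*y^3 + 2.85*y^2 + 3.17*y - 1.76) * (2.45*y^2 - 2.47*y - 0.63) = 1.862*y^5 + 5.1053*y^4 + 0.2482*y^3 - 13.9374*y^2 + 2.3501*y + 1.1088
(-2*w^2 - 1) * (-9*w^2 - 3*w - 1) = 18*w^4 + 6*w^3 + 11*w^2 + 3*w + 1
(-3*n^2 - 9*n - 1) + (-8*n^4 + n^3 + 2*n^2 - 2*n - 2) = -8*n^4 + n^3 - n^2 - 11*n - 3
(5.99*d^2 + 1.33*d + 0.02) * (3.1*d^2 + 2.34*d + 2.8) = 18.569*d^4 + 18.1396*d^3 + 19.9462*d^2 + 3.7708*d + 0.056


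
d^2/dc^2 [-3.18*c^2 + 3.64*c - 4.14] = -6.36000000000000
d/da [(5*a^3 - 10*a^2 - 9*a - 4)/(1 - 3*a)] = (-30*a^3 + 45*a^2 - 20*a - 21)/(9*a^2 - 6*a + 1)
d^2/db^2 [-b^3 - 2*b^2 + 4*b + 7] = -6*b - 4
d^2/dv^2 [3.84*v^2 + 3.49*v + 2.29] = 7.68000000000000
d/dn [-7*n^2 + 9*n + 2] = 9 - 14*n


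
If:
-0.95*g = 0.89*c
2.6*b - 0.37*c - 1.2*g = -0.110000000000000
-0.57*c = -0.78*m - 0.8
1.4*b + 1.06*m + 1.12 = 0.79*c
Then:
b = -0.02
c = -0.06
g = 0.06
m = -1.07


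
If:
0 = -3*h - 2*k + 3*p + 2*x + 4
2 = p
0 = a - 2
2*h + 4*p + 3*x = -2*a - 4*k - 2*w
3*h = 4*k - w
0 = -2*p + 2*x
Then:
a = 2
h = 51/11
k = 1/22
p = 2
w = -151/11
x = 2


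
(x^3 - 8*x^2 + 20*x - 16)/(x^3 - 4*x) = (x^2 - 6*x + 8)/(x*(x + 2))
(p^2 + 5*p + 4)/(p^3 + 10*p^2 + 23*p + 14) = (p + 4)/(p^2 + 9*p + 14)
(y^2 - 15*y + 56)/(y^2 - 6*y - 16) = (y - 7)/(y + 2)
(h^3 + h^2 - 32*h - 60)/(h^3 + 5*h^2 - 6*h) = (h^3 + h^2 - 32*h - 60)/(h*(h^2 + 5*h - 6))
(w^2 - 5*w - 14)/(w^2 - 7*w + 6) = (w^2 - 5*w - 14)/(w^2 - 7*w + 6)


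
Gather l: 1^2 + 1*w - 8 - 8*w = -7*w - 7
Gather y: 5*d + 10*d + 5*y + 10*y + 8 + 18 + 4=15*d + 15*y + 30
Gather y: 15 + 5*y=5*y + 15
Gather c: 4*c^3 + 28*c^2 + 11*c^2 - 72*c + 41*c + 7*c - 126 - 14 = 4*c^3 + 39*c^2 - 24*c - 140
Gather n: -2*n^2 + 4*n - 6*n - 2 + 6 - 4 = -2*n^2 - 2*n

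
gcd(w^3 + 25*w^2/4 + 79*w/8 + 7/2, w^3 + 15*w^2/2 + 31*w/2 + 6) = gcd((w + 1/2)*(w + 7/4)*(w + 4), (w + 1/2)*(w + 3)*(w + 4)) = w^2 + 9*w/2 + 2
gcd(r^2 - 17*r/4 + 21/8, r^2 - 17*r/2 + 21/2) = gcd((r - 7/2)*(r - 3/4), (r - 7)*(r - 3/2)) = 1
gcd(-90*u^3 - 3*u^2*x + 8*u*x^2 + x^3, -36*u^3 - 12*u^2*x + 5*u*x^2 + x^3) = -18*u^2 + 3*u*x + x^2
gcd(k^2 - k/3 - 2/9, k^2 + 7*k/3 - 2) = k - 2/3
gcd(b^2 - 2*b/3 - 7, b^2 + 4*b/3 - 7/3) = b + 7/3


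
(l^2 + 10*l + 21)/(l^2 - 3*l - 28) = (l^2 + 10*l + 21)/(l^2 - 3*l - 28)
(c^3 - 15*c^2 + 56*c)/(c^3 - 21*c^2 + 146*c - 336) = c/(c - 6)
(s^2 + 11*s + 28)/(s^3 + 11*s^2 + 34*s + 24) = (s + 7)/(s^2 + 7*s + 6)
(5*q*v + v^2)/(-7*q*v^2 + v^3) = (-5*q - v)/(v*(7*q - v))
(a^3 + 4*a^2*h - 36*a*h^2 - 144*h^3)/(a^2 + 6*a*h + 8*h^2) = (a^2 - 36*h^2)/(a + 2*h)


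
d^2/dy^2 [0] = 0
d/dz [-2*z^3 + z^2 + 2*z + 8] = -6*z^2 + 2*z + 2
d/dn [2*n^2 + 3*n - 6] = 4*n + 3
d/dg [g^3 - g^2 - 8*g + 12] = 3*g^2 - 2*g - 8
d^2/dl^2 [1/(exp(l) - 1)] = (exp(l) + 1)*exp(l)/(exp(l) - 1)^3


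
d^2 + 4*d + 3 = (d + 1)*(d + 3)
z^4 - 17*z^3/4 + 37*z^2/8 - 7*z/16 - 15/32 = (z - 5/2)*(z - 3/2)*(z - 1/2)*(z + 1/4)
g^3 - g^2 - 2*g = g*(g - 2)*(g + 1)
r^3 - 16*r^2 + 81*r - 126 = (r - 7)*(r - 6)*(r - 3)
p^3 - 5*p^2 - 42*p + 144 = (p - 8)*(p - 3)*(p + 6)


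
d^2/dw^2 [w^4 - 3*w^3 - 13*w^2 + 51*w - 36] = 12*w^2 - 18*w - 26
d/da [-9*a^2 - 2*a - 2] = -18*a - 2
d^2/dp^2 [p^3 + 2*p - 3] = 6*p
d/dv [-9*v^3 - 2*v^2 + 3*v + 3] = -27*v^2 - 4*v + 3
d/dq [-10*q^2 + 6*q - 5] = 6 - 20*q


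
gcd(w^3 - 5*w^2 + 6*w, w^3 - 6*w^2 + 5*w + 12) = w - 3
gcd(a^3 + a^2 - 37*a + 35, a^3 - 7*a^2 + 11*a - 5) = a^2 - 6*a + 5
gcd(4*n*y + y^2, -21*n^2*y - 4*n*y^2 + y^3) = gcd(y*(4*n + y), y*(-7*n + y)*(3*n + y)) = y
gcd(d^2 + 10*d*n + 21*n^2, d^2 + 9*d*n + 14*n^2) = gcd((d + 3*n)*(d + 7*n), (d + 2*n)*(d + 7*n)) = d + 7*n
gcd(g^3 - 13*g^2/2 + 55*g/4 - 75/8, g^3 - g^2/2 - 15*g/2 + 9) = g - 3/2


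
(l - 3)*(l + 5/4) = l^2 - 7*l/4 - 15/4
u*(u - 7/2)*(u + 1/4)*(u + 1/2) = u^4 - 11*u^3/4 - 5*u^2/2 - 7*u/16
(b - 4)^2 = b^2 - 8*b + 16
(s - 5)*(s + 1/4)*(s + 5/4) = s^3 - 7*s^2/2 - 115*s/16 - 25/16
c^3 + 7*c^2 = c^2*(c + 7)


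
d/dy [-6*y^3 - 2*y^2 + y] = -18*y^2 - 4*y + 1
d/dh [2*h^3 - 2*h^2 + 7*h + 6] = 6*h^2 - 4*h + 7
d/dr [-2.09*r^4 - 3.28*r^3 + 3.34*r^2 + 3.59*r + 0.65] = -8.36*r^3 - 9.84*r^2 + 6.68*r + 3.59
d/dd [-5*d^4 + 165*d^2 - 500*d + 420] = -20*d^3 + 330*d - 500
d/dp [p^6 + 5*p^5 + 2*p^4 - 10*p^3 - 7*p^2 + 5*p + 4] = 6*p^5 + 25*p^4 + 8*p^3 - 30*p^2 - 14*p + 5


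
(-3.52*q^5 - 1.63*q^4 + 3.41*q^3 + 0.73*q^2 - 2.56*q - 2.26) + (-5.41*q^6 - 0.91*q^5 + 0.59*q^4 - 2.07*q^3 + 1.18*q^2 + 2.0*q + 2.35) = -5.41*q^6 - 4.43*q^5 - 1.04*q^4 + 1.34*q^3 + 1.91*q^2 - 0.56*q + 0.0900000000000003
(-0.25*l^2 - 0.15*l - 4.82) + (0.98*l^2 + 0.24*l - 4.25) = 0.73*l^2 + 0.09*l - 9.07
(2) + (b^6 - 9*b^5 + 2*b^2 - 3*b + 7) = b^6 - 9*b^5 + 2*b^2 - 3*b + 9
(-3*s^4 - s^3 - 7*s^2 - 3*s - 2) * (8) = -24*s^4 - 8*s^3 - 56*s^2 - 24*s - 16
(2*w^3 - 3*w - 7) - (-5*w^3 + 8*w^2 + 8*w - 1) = 7*w^3 - 8*w^2 - 11*w - 6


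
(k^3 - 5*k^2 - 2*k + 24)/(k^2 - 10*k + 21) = (k^2 - 2*k - 8)/(k - 7)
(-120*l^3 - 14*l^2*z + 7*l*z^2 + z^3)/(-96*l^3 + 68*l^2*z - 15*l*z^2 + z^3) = (30*l^2 + 11*l*z + z^2)/(24*l^2 - 11*l*z + z^2)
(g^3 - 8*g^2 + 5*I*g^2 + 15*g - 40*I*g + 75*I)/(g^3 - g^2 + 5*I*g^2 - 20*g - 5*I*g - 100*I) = (g - 3)/(g + 4)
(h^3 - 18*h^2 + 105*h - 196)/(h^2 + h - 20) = (h^2 - 14*h + 49)/(h + 5)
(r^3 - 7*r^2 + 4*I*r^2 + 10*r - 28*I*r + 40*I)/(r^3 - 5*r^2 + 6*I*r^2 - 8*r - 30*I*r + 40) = (r - 2)/(r + 2*I)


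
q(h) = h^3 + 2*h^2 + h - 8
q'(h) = 3*h^2 + 4*h + 1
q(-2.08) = -10.43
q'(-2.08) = 5.66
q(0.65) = -6.23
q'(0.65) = 4.87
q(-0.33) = -8.15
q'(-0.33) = 0.01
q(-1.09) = -8.01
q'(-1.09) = 0.20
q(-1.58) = -8.53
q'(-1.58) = 2.17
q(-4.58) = -66.70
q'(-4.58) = 45.61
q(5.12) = 183.77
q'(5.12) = 100.12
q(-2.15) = -10.84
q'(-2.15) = 6.27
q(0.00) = -8.00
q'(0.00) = 1.00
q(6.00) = 286.00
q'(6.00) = 133.00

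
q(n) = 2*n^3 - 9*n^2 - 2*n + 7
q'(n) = 6*n^2 - 18*n - 2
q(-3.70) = -210.12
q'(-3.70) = 146.74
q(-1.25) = -8.47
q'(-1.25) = 29.88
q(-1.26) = -8.77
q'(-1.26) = 30.21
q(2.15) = -19.03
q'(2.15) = -12.96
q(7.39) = 307.88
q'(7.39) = 192.65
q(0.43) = 4.63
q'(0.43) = -8.63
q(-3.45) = -175.35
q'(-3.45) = 131.52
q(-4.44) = -336.60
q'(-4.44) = 196.20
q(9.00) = 718.00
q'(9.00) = 322.00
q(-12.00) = -4721.00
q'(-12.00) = 1078.00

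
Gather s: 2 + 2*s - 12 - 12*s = -10*s - 10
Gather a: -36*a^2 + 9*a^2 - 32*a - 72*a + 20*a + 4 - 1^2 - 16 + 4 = -27*a^2 - 84*a - 9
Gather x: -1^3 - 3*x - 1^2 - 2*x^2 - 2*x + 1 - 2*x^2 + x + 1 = -4*x^2 - 4*x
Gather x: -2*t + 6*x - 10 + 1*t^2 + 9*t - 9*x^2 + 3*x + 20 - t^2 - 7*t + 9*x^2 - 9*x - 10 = 0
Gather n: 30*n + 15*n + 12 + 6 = 45*n + 18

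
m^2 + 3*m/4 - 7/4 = (m - 1)*(m + 7/4)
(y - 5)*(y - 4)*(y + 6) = y^3 - 3*y^2 - 34*y + 120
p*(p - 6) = p^2 - 6*p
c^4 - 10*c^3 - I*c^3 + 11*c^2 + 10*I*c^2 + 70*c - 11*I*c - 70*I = (c - 7)*(c - 5)*(c + 2)*(c - I)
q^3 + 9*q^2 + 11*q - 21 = (q - 1)*(q + 3)*(q + 7)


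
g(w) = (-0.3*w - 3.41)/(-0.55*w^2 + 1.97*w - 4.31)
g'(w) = (-0.3*w - 3.41)*(1.1*w - 1.97)/(-0.55*w^2 + 1.97*w - 4.31)^2 - 0.3/(-0.55*w^2 + 1.97*w - 4.31) = (-0.165*w^2 - 3.751*w + 8.0107)/(0.3025*w^4 - 2.167*w^3 + 8.6219*w^2 - 16.9814*w + 18.5761)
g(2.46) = 1.49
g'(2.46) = -0.28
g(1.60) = 1.52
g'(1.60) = 0.24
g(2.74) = 1.39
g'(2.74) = -0.38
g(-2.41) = 0.22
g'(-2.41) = 0.11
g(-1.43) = 0.36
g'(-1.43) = 0.19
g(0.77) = 1.17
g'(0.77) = 0.52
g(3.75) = 0.97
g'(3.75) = -0.39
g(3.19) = 1.21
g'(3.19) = -0.43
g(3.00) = 1.29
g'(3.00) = -0.42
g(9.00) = 0.20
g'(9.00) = -0.04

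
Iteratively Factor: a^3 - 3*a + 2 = (a - 1)*(a^2 + a - 2) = (a - 1)*(a + 2)*(a - 1)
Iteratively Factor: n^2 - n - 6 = (n - 3)*(n + 2)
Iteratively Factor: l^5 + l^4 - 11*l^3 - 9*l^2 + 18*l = (l - 3)*(l^4 + 4*l^3 + l^2 - 6*l) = (l - 3)*(l + 2)*(l^3 + 2*l^2 - 3*l) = (l - 3)*(l + 2)*(l + 3)*(l^2 - l) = (l - 3)*(l - 1)*(l + 2)*(l + 3)*(l)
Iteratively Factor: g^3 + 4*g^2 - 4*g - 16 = (g + 4)*(g^2 - 4) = (g - 2)*(g + 4)*(g + 2)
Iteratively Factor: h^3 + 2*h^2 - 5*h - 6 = (h - 2)*(h^2 + 4*h + 3) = (h - 2)*(h + 1)*(h + 3)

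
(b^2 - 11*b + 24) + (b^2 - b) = 2*b^2 - 12*b + 24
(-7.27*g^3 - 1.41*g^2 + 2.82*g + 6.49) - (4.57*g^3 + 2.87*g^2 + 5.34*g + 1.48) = -11.84*g^3 - 4.28*g^2 - 2.52*g + 5.01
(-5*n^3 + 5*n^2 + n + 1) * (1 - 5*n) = 25*n^4 - 30*n^3 - 4*n + 1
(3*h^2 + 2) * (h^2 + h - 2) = 3*h^4 + 3*h^3 - 4*h^2 + 2*h - 4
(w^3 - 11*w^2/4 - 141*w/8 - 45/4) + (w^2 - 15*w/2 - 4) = w^3 - 7*w^2/4 - 201*w/8 - 61/4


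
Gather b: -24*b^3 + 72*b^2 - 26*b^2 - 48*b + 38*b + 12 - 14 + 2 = -24*b^3 + 46*b^2 - 10*b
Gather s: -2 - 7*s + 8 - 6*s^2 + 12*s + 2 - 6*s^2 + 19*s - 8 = -12*s^2 + 24*s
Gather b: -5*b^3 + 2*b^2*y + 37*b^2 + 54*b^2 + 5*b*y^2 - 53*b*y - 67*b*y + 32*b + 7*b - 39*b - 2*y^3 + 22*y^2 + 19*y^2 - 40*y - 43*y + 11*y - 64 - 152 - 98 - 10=-5*b^3 + b^2*(2*y + 91) + b*(5*y^2 - 120*y) - 2*y^3 + 41*y^2 - 72*y - 324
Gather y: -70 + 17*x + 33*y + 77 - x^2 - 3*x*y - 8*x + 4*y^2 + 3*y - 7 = -x^2 + 9*x + 4*y^2 + y*(36 - 3*x)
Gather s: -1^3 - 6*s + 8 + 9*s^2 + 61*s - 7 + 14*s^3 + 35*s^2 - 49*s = 14*s^3 + 44*s^2 + 6*s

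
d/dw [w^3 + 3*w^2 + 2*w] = 3*w^2 + 6*w + 2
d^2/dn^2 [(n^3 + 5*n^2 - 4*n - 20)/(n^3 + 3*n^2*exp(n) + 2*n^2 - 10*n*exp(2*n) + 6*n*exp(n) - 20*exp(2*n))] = (-3*n^5*exp(n) + 49*n^4*exp(2*n) - 3*n^4*exp(n) - 90*n^3*exp(3*n) + 49*n^3*exp(2*n) + 60*n^3*exp(n) + 6*n^3 + 400*n^2*exp(4*n) - 90*n^2*exp(3*n) - 790*n^2*exp(2*n) - 180*n^2*exp(n) - 60*n^2 + 400*n*exp(4*n) + 900*n*exp(3*n) + 1600*n*exp(2*n) - 180*n*exp(n) - 5000*exp(4*n) + 1980*exp(3*n) - 380*exp(2*n))/(n^6 + 9*n^5*exp(n) - 3*n^4*exp(2*n) - 153*n^3*exp(3*n) + 30*n^2*exp(4*n) + 900*n*exp(5*n) - 1000*exp(6*n))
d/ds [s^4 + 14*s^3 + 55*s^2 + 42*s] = 4*s^3 + 42*s^2 + 110*s + 42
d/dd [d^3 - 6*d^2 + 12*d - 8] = 3*d^2 - 12*d + 12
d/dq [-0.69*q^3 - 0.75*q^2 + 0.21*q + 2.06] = -2.07*q^2 - 1.5*q + 0.21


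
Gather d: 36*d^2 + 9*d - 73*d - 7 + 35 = 36*d^2 - 64*d + 28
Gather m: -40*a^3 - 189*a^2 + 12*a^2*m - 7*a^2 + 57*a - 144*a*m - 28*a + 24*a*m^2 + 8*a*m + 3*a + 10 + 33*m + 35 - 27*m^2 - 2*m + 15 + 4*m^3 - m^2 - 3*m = -40*a^3 - 196*a^2 + 32*a + 4*m^3 + m^2*(24*a - 28) + m*(12*a^2 - 136*a + 28) + 60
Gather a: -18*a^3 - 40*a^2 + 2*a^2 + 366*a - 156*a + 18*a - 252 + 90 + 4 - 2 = -18*a^3 - 38*a^2 + 228*a - 160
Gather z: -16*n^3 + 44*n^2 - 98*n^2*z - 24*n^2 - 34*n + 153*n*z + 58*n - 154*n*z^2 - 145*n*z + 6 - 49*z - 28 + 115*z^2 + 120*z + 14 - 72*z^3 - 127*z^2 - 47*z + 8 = -16*n^3 + 20*n^2 + 24*n - 72*z^3 + z^2*(-154*n - 12) + z*(-98*n^2 + 8*n + 24)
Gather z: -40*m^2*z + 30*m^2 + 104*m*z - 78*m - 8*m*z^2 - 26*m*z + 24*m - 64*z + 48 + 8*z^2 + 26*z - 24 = 30*m^2 - 54*m + z^2*(8 - 8*m) + z*(-40*m^2 + 78*m - 38) + 24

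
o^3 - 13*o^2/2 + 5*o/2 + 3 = (o - 6)*(o - 1)*(o + 1/2)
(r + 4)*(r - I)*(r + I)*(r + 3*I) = r^4 + 4*r^3 + 3*I*r^3 + r^2 + 12*I*r^2 + 4*r + 3*I*r + 12*I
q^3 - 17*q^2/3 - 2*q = q*(q - 6)*(q + 1/3)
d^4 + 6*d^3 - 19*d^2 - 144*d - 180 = (d - 5)*(d + 2)*(d + 3)*(d + 6)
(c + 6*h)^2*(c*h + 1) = c^3*h + 12*c^2*h^2 + c^2 + 36*c*h^3 + 12*c*h + 36*h^2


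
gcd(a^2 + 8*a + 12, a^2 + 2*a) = a + 2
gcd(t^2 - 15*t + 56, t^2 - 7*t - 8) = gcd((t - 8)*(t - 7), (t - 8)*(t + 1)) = t - 8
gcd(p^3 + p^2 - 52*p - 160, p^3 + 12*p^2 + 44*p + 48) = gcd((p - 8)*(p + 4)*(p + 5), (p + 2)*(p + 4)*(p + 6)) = p + 4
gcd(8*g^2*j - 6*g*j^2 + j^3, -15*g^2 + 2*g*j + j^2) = 1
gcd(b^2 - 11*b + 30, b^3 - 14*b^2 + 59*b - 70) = b - 5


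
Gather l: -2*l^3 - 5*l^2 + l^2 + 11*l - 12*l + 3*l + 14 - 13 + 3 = -2*l^3 - 4*l^2 + 2*l + 4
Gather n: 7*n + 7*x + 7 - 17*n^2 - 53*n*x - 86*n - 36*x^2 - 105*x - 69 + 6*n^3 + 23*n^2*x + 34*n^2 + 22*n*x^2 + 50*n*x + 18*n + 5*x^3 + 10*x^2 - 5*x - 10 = 6*n^3 + n^2*(23*x + 17) + n*(22*x^2 - 3*x - 61) + 5*x^3 - 26*x^2 - 103*x - 72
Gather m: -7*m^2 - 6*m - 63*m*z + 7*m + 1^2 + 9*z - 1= -7*m^2 + m*(1 - 63*z) + 9*z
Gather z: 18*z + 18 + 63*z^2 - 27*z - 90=63*z^2 - 9*z - 72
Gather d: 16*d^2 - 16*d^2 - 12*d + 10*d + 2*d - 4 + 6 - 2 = 0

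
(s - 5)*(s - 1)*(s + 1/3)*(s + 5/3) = s^4 - 4*s^3 - 58*s^2/9 + 20*s/3 + 25/9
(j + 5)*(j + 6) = j^2 + 11*j + 30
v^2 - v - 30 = (v - 6)*(v + 5)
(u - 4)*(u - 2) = u^2 - 6*u + 8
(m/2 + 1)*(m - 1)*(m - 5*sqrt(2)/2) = m^3/2 - 5*sqrt(2)*m^2/4 + m^2/2 - 5*sqrt(2)*m/4 - m + 5*sqrt(2)/2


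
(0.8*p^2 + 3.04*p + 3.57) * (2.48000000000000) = 1.984*p^2 + 7.5392*p + 8.8536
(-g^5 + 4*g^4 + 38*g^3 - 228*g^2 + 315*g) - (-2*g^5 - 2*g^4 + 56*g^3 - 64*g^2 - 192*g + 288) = g^5 + 6*g^4 - 18*g^3 - 164*g^2 + 507*g - 288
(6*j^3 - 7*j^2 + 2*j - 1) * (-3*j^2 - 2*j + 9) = -18*j^5 + 9*j^4 + 62*j^3 - 64*j^2 + 20*j - 9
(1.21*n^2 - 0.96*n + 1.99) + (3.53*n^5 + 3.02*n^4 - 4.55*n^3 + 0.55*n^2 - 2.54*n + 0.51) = 3.53*n^5 + 3.02*n^4 - 4.55*n^3 + 1.76*n^2 - 3.5*n + 2.5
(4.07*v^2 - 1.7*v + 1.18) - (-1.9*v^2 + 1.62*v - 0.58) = 5.97*v^2 - 3.32*v + 1.76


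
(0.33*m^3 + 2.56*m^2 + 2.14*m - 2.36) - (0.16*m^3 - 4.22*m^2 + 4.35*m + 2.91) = 0.17*m^3 + 6.78*m^2 - 2.21*m - 5.27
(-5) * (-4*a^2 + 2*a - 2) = 20*a^2 - 10*a + 10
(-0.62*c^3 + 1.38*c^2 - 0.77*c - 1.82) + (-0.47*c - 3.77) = -0.62*c^3 + 1.38*c^2 - 1.24*c - 5.59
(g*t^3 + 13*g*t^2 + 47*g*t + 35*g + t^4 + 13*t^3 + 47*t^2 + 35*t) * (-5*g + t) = -5*g^2*t^3 - 65*g^2*t^2 - 235*g^2*t - 175*g^2 - 4*g*t^4 - 52*g*t^3 - 188*g*t^2 - 140*g*t + t^5 + 13*t^4 + 47*t^3 + 35*t^2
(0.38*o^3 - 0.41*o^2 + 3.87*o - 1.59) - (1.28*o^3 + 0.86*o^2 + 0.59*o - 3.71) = -0.9*o^3 - 1.27*o^2 + 3.28*o + 2.12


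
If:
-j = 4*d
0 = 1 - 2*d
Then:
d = 1/2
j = -2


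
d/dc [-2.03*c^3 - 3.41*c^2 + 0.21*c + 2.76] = -6.09*c^2 - 6.82*c + 0.21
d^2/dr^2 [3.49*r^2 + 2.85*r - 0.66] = 6.98000000000000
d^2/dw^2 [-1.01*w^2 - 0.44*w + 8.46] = -2.02000000000000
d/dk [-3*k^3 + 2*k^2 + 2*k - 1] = -9*k^2 + 4*k + 2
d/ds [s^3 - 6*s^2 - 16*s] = 3*s^2 - 12*s - 16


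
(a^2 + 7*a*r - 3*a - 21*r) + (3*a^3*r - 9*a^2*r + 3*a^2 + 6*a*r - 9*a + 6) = 3*a^3*r - 9*a^2*r + 4*a^2 + 13*a*r - 12*a - 21*r + 6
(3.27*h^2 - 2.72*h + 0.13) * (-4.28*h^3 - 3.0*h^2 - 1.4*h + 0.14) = -13.9956*h^5 + 1.8316*h^4 + 3.0256*h^3 + 3.8758*h^2 - 0.5628*h + 0.0182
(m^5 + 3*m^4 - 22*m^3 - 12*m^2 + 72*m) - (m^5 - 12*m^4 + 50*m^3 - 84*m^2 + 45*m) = 15*m^4 - 72*m^3 + 72*m^2 + 27*m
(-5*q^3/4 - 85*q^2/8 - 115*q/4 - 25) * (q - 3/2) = -5*q^4/4 - 35*q^3/4 - 205*q^2/16 + 145*q/8 + 75/2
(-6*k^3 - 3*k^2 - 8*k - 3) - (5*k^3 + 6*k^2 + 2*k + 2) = -11*k^3 - 9*k^2 - 10*k - 5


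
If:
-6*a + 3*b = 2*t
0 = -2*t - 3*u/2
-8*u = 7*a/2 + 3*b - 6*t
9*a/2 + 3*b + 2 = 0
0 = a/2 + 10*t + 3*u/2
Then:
No Solution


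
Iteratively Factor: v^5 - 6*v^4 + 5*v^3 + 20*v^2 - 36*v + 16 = (v - 1)*(v^4 - 5*v^3 + 20*v - 16) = (v - 2)*(v - 1)*(v^3 - 3*v^2 - 6*v + 8) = (v - 4)*(v - 2)*(v - 1)*(v^2 + v - 2) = (v - 4)*(v - 2)*(v - 1)^2*(v + 2)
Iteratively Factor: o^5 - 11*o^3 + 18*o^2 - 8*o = (o - 2)*(o^4 + 2*o^3 - 7*o^2 + 4*o) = (o - 2)*(o + 4)*(o^3 - 2*o^2 + o) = o*(o - 2)*(o + 4)*(o^2 - 2*o + 1) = o*(o - 2)*(o - 1)*(o + 4)*(o - 1)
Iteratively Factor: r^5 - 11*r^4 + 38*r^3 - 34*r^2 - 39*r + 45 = (r - 5)*(r^4 - 6*r^3 + 8*r^2 + 6*r - 9) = (r - 5)*(r + 1)*(r^3 - 7*r^2 + 15*r - 9) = (r - 5)*(r - 1)*(r + 1)*(r^2 - 6*r + 9) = (r - 5)*(r - 3)*(r - 1)*(r + 1)*(r - 3)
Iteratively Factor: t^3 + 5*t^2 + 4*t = (t + 1)*(t^2 + 4*t) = (t + 1)*(t + 4)*(t)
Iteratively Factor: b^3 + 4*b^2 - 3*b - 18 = (b + 3)*(b^2 + b - 6) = (b - 2)*(b + 3)*(b + 3)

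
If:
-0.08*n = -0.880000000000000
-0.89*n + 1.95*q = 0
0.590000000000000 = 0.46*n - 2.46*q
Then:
No Solution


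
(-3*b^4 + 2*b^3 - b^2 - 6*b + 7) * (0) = 0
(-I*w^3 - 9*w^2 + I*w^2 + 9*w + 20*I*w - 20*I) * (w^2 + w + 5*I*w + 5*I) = -I*w^5 - 4*w^4 - 24*I*w^3 - 96*w^2 + 25*I*w + 100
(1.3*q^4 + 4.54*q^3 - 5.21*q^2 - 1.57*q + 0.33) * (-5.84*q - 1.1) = -7.592*q^5 - 27.9436*q^4 + 25.4324*q^3 + 14.8998*q^2 - 0.2002*q - 0.363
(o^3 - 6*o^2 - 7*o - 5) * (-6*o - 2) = -6*o^4 + 34*o^3 + 54*o^2 + 44*o + 10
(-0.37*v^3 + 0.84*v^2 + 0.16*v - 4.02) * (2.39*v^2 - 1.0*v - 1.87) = -0.8843*v^5 + 2.3776*v^4 + 0.2343*v^3 - 11.3386*v^2 + 3.7208*v + 7.5174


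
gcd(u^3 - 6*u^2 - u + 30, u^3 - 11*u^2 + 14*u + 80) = u^2 - 3*u - 10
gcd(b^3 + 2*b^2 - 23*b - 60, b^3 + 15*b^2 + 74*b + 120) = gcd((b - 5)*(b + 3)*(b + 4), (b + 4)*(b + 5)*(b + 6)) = b + 4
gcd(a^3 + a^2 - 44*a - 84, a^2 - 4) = a + 2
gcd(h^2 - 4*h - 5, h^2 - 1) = h + 1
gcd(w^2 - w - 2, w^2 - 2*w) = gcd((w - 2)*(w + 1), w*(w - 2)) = w - 2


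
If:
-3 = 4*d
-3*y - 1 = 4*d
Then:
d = -3/4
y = 2/3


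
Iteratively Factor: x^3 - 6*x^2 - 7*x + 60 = (x - 4)*(x^2 - 2*x - 15) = (x - 4)*(x + 3)*(x - 5)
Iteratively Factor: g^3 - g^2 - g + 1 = (g - 1)*(g^2 - 1) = (g - 1)*(g + 1)*(g - 1)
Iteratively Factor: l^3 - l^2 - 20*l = (l)*(l^2 - l - 20) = l*(l + 4)*(l - 5)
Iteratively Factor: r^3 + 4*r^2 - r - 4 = (r - 1)*(r^2 + 5*r + 4) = (r - 1)*(r + 1)*(r + 4)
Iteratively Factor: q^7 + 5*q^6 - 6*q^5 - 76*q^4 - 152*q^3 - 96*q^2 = (q + 2)*(q^6 + 3*q^5 - 12*q^4 - 52*q^3 - 48*q^2) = (q + 2)^2*(q^5 + q^4 - 14*q^3 - 24*q^2) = q*(q + 2)^2*(q^4 + q^3 - 14*q^2 - 24*q) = q*(q - 4)*(q + 2)^2*(q^3 + 5*q^2 + 6*q) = q^2*(q - 4)*(q + 2)^2*(q^2 + 5*q + 6) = q^2*(q - 4)*(q + 2)^3*(q + 3)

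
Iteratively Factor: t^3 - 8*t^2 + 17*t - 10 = (t - 5)*(t^2 - 3*t + 2) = (t - 5)*(t - 1)*(t - 2)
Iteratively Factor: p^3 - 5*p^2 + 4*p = (p)*(p^2 - 5*p + 4) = p*(p - 1)*(p - 4)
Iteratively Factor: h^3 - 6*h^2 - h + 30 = (h - 5)*(h^2 - h - 6) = (h - 5)*(h + 2)*(h - 3)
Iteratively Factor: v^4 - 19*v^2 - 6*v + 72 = (v - 2)*(v^3 + 2*v^2 - 15*v - 36) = (v - 2)*(v + 3)*(v^2 - v - 12) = (v - 4)*(v - 2)*(v + 3)*(v + 3)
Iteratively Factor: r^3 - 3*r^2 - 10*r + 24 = (r - 4)*(r^2 + r - 6) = (r - 4)*(r - 2)*(r + 3)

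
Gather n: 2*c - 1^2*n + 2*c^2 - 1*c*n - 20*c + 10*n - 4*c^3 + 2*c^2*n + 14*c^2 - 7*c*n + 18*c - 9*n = -4*c^3 + 16*c^2 + n*(2*c^2 - 8*c)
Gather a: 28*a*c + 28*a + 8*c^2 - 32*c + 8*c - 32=a*(28*c + 28) + 8*c^2 - 24*c - 32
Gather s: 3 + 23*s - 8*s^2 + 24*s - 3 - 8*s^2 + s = -16*s^2 + 48*s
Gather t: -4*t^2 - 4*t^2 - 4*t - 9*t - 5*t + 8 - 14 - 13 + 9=-8*t^2 - 18*t - 10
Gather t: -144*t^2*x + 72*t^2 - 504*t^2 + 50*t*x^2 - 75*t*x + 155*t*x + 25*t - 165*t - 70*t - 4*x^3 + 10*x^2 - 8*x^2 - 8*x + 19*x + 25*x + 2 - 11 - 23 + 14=t^2*(-144*x - 432) + t*(50*x^2 + 80*x - 210) - 4*x^3 + 2*x^2 + 36*x - 18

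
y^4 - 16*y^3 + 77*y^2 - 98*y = y*(y - 7)^2*(y - 2)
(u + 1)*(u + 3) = u^2 + 4*u + 3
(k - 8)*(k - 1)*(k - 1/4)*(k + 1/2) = k^4 - 35*k^3/4 + 45*k^2/8 + 25*k/8 - 1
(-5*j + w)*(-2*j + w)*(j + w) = 10*j^3 + 3*j^2*w - 6*j*w^2 + w^3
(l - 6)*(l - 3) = l^2 - 9*l + 18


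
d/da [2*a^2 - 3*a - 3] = 4*a - 3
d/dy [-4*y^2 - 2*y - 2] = -8*y - 2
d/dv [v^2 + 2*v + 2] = 2*v + 2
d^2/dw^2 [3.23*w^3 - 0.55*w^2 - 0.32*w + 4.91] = 19.38*w - 1.1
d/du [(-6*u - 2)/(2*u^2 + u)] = 2*(6*u^2 + 4*u + 1)/(u^2*(4*u^2 + 4*u + 1))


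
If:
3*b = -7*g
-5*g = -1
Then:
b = -7/15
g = 1/5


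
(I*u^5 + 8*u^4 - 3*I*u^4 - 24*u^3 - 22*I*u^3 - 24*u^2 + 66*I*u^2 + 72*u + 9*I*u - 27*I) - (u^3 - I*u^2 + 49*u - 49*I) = I*u^5 + 8*u^4 - 3*I*u^4 - 25*u^3 - 22*I*u^3 - 24*u^2 + 67*I*u^2 + 23*u + 9*I*u + 22*I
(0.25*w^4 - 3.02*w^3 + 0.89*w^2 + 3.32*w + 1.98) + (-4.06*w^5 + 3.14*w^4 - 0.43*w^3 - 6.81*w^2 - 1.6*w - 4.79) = -4.06*w^5 + 3.39*w^4 - 3.45*w^3 - 5.92*w^2 + 1.72*w - 2.81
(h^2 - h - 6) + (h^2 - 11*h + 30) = 2*h^2 - 12*h + 24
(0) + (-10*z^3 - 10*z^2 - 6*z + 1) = -10*z^3 - 10*z^2 - 6*z + 1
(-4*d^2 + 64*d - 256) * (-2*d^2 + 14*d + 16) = 8*d^4 - 184*d^3 + 1344*d^2 - 2560*d - 4096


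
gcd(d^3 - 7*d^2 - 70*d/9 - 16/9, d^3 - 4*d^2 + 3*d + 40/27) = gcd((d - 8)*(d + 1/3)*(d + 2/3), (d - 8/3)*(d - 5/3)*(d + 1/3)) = d + 1/3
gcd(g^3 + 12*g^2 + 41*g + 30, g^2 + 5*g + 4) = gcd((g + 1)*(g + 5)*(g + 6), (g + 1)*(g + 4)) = g + 1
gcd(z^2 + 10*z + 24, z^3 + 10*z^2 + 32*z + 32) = z + 4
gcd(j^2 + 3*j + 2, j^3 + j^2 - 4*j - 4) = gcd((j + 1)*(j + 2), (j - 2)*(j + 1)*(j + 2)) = j^2 + 3*j + 2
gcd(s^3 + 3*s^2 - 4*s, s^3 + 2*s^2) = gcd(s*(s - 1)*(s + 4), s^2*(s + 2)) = s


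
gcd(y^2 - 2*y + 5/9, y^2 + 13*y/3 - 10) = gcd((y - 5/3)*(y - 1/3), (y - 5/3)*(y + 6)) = y - 5/3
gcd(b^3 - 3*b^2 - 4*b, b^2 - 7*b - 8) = b + 1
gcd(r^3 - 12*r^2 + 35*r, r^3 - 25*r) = r^2 - 5*r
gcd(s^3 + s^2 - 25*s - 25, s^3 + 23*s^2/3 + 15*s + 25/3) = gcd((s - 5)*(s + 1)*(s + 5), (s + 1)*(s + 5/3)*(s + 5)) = s^2 + 6*s + 5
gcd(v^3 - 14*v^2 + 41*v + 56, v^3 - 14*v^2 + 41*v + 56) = v^3 - 14*v^2 + 41*v + 56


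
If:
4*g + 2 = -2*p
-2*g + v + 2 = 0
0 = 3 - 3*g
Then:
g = 1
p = -3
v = 0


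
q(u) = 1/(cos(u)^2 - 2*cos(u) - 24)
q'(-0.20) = 0.00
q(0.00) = -0.04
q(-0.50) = -0.04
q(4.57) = -0.04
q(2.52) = -0.05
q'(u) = (2*sin(u)*cos(u) - 2*sin(u))/(cos(u)^2 - 2*cos(u) - 24)^2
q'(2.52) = -0.00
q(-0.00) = -0.04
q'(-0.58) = 0.00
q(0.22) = -0.04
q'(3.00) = 0.00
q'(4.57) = 0.00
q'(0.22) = -0.00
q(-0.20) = -0.04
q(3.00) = -0.05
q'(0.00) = 0.00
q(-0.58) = -0.04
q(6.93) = -0.04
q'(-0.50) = 0.00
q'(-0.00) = 0.00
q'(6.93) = -0.00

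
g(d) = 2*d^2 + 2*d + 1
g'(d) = 4*d + 2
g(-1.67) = 3.24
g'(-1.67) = -4.68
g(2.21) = 15.19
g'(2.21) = 10.84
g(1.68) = 10.00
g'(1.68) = 8.72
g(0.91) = 4.48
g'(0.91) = 5.64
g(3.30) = 29.38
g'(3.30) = 15.20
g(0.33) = 1.88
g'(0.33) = 3.32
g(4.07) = 42.27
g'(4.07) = 18.28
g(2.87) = 23.21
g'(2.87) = 13.48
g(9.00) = 181.00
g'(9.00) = 38.00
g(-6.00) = 61.00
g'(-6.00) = -22.00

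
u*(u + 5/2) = u^2 + 5*u/2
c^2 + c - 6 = (c - 2)*(c + 3)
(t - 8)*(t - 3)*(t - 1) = t^3 - 12*t^2 + 35*t - 24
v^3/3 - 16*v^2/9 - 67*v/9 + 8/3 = (v/3 + 1)*(v - 8)*(v - 1/3)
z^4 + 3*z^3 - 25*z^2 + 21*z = z*(z - 3)*(z - 1)*(z + 7)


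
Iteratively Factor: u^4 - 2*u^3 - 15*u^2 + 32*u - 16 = (u + 4)*(u^3 - 6*u^2 + 9*u - 4) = (u - 4)*(u + 4)*(u^2 - 2*u + 1) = (u - 4)*(u - 1)*(u + 4)*(u - 1)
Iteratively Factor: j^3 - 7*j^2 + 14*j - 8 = (j - 4)*(j^2 - 3*j + 2) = (j - 4)*(j - 1)*(j - 2)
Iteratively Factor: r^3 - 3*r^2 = (r)*(r^2 - 3*r) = r*(r - 3)*(r)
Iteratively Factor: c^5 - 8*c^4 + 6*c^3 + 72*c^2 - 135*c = (c + 3)*(c^4 - 11*c^3 + 39*c^2 - 45*c) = (c - 5)*(c + 3)*(c^3 - 6*c^2 + 9*c) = (c - 5)*(c - 3)*(c + 3)*(c^2 - 3*c) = (c - 5)*(c - 3)^2*(c + 3)*(c)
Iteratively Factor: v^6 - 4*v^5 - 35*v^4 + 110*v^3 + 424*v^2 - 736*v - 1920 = (v + 4)*(v^5 - 8*v^4 - 3*v^3 + 122*v^2 - 64*v - 480) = (v - 4)*(v + 4)*(v^4 - 4*v^3 - 19*v^2 + 46*v + 120) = (v - 4)^2*(v + 4)*(v^3 - 19*v - 30) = (v - 4)^2*(v + 3)*(v + 4)*(v^2 - 3*v - 10) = (v - 5)*(v - 4)^2*(v + 3)*(v + 4)*(v + 2)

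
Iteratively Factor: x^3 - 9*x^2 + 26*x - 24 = (x - 3)*(x^2 - 6*x + 8) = (x - 4)*(x - 3)*(x - 2)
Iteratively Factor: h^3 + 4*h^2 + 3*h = (h + 1)*(h^2 + 3*h) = h*(h + 1)*(h + 3)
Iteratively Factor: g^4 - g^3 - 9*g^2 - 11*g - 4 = (g + 1)*(g^3 - 2*g^2 - 7*g - 4) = (g - 4)*(g + 1)*(g^2 + 2*g + 1) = (g - 4)*(g + 1)^2*(g + 1)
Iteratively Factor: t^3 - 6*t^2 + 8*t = (t)*(t^2 - 6*t + 8) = t*(t - 4)*(t - 2)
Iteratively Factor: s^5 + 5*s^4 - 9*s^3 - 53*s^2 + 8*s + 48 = (s - 1)*(s^4 + 6*s^3 - 3*s^2 - 56*s - 48) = (s - 1)*(s + 1)*(s^3 + 5*s^2 - 8*s - 48) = (s - 3)*(s - 1)*(s + 1)*(s^2 + 8*s + 16) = (s - 3)*(s - 1)*(s + 1)*(s + 4)*(s + 4)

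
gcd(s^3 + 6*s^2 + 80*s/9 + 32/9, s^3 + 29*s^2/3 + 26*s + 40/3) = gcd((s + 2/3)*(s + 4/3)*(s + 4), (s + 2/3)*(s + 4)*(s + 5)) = s^2 + 14*s/3 + 8/3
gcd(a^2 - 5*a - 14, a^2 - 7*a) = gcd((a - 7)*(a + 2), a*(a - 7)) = a - 7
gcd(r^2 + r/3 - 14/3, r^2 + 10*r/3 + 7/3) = r + 7/3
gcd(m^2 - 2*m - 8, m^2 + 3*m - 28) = m - 4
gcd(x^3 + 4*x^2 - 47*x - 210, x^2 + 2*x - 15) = x + 5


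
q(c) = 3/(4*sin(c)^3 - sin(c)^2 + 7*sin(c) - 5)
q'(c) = 3*(-12*sin(c)^2*cos(c) + 2*sin(c)*cos(c) - 7*cos(c))/(4*sin(c)^3 - sin(c)^2 + 7*sin(c) - 5)^2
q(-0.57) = -0.31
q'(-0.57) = -0.31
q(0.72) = 9.16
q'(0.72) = -228.94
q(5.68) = -0.30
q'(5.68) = -0.30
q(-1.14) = -0.20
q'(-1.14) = -0.10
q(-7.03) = -0.26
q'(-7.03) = -0.23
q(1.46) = 0.61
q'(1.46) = -0.23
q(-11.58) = 1.22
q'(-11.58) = -3.73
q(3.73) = -0.30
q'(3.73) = 0.30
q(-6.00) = -0.99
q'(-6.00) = -2.31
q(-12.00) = -3.28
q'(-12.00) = -28.43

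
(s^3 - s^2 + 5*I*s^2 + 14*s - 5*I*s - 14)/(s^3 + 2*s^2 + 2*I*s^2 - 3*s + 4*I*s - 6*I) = (s^2 + 5*I*s + 14)/(s^2 + s*(3 + 2*I) + 6*I)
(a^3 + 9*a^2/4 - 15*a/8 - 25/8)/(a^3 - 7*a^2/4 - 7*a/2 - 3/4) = (8*a^2 + 10*a - 25)/(2*(4*a^2 - 11*a - 3))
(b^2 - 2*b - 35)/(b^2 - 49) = (b + 5)/(b + 7)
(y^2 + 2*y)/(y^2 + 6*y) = (y + 2)/(y + 6)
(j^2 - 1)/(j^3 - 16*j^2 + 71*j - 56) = (j + 1)/(j^2 - 15*j + 56)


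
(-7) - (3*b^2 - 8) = 1 - 3*b^2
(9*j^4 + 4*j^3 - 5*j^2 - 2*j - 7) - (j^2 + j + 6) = 9*j^4 + 4*j^3 - 6*j^2 - 3*j - 13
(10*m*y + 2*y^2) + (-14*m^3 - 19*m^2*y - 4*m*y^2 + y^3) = -14*m^3 - 19*m^2*y - 4*m*y^2 + 10*m*y + y^3 + 2*y^2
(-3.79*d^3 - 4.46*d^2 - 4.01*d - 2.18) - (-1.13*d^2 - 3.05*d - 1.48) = -3.79*d^3 - 3.33*d^2 - 0.96*d - 0.7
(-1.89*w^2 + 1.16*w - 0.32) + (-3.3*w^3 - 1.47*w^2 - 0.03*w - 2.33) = -3.3*w^3 - 3.36*w^2 + 1.13*w - 2.65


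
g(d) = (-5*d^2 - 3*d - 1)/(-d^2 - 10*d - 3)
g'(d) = (-10*d - 3)/(-d^2 - 10*d - 3) + (2*d + 10)*(-5*d^2 - 3*d - 1)/(-d^2 - 10*d - 3)^2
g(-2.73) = -1.79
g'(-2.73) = 0.96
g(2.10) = 1.03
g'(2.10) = 0.33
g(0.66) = 0.51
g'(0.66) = 0.38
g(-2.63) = -1.69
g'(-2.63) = 0.93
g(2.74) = 1.23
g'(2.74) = 0.30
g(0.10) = 0.34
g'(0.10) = 0.14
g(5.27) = 1.86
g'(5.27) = 0.21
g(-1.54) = -0.82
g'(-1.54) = 0.67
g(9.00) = 2.49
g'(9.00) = 0.13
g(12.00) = 2.84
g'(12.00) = 0.10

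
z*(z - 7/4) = z^2 - 7*z/4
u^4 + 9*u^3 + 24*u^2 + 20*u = u*(u + 2)^2*(u + 5)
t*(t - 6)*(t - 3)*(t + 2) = t^4 - 7*t^3 + 36*t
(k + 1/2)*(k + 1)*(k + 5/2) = k^3 + 4*k^2 + 17*k/4 + 5/4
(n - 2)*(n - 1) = n^2 - 3*n + 2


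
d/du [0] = 0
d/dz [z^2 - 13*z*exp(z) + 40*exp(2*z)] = -13*z*exp(z) + 2*z + 80*exp(2*z) - 13*exp(z)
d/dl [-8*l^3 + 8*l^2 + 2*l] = -24*l^2 + 16*l + 2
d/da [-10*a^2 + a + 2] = 1 - 20*a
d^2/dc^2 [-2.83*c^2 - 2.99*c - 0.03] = -5.66000000000000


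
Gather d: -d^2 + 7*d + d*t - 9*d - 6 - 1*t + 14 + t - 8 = -d^2 + d*(t - 2)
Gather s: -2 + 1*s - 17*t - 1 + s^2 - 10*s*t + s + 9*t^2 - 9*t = s^2 + s*(2 - 10*t) + 9*t^2 - 26*t - 3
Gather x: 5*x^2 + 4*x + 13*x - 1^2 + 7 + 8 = 5*x^2 + 17*x + 14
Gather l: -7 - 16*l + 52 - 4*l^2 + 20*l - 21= -4*l^2 + 4*l + 24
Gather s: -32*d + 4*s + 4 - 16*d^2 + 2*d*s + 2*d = -16*d^2 - 30*d + s*(2*d + 4) + 4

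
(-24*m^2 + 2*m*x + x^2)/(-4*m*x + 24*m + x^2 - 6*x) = (6*m + x)/(x - 6)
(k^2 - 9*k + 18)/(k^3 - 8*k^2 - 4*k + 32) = (k^2 - 9*k + 18)/(k^3 - 8*k^2 - 4*k + 32)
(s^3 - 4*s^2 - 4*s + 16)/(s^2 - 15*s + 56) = (s^3 - 4*s^2 - 4*s + 16)/(s^2 - 15*s + 56)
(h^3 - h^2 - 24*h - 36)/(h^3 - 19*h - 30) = (h - 6)/(h - 5)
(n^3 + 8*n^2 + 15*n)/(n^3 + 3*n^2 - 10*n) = (n + 3)/(n - 2)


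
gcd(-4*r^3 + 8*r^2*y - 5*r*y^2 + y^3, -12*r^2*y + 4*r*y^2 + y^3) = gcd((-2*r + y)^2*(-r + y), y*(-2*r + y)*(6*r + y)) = -2*r + y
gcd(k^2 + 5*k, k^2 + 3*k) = k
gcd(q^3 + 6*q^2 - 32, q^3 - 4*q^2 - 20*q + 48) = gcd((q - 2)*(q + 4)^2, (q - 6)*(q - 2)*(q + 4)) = q^2 + 2*q - 8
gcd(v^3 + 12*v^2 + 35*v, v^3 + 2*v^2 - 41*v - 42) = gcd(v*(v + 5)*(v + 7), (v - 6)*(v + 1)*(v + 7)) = v + 7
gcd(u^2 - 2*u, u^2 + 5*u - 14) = u - 2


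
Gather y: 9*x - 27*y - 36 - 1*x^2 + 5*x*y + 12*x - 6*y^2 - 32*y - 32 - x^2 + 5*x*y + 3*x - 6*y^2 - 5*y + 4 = -2*x^2 + 24*x - 12*y^2 + y*(10*x - 64) - 64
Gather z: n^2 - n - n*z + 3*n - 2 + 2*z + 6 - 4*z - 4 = n^2 + 2*n + z*(-n - 2)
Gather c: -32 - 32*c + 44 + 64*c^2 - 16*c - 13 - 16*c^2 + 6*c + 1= 48*c^2 - 42*c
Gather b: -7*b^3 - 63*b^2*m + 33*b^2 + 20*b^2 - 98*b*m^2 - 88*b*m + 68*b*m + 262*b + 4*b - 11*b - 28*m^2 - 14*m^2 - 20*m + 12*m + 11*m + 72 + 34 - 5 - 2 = -7*b^3 + b^2*(53 - 63*m) + b*(-98*m^2 - 20*m + 255) - 42*m^2 + 3*m + 99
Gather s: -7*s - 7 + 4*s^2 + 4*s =4*s^2 - 3*s - 7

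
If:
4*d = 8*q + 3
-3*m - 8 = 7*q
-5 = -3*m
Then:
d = -83/28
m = 5/3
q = -13/7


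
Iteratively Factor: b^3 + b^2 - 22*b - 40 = (b + 2)*(b^2 - b - 20) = (b - 5)*(b + 2)*(b + 4)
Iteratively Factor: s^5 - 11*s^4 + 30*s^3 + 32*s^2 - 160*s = (s - 4)*(s^4 - 7*s^3 + 2*s^2 + 40*s) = (s - 4)*(s + 2)*(s^3 - 9*s^2 + 20*s) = s*(s - 4)*(s + 2)*(s^2 - 9*s + 20) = s*(s - 4)^2*(s + 2)*(s - 5)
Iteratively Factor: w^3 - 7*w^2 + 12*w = (w - 4)*(w^2 - 3*w) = w*(w - 4)*(w - 3)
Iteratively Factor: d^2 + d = (d + 1)*(d)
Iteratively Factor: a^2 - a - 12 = (a - 4)*(a + 3)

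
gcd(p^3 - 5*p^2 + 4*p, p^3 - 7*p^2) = p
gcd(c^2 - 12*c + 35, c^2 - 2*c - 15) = c - 5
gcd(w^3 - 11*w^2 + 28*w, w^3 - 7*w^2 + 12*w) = w^2 - 4*w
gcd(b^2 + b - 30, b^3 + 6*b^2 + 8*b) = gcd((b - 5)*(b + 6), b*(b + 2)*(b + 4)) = 1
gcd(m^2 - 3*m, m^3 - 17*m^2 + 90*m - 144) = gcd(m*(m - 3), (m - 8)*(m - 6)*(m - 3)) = m - 3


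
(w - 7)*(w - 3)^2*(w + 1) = w^4 - 12*w^3 + 38*w^2 - 12*w - 63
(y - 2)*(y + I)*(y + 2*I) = y^3 - 2*y^2 + 3*I*y^2 - 2*y - 6*I*y + 4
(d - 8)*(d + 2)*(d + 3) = d^3 - 3*d^2 - 34*d - 48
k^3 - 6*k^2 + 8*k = k*(k - 4)*(k - 2)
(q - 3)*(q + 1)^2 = q^3 - q^2 - 5*q - 3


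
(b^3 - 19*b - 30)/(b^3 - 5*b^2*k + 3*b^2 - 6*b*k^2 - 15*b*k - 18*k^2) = (b^2 - 3*b - 10)/(b^2 - 5*b*k - 6*k^2)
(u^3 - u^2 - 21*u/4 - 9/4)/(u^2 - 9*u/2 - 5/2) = (2*u^2 - 3*u - 9)/(2*(u - 5))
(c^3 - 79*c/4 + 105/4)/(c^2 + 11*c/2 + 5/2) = (4*c^2 - 20*c + 21)/(2*(2*c + 1))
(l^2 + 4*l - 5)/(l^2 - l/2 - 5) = 2*(-l^2 - 4*l + 5)/(-2*l^2 + l + 10)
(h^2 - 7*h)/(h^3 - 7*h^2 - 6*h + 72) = h*(h - 7)/(h^3 - 7*h^2 - 6*h + 72)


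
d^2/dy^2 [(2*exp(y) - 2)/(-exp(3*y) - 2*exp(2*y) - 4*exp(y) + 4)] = (-8*exp(5*y) + 6*exp(4*y) + 68*exp(3*y) - 40*exp(2*y) + 24*exp(y) + 64)*exp(2*y)/(exp(9*y) + 6*exp(8*y) + 24*exp(7*y) + 44*exp(6*y) + 48*exp(5*y) - 48*exp(4*y) - 80*exp(3*y) - 96*exp(2*y) + 192*exp(y) - 64)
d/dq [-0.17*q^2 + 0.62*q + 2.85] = 0.62 - 0.34*q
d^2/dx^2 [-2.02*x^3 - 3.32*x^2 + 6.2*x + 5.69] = -12.12*x - 6.64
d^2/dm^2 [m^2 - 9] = 2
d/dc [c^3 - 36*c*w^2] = 3*c^2 - 36*w^2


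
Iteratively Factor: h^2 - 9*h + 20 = (h - 5)*(h - 4)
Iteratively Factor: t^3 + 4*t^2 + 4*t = (t)*(t^2 + 4*t + 4) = t*(t + 2)*(t + 2)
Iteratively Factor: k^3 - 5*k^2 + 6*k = (k)*(k^2 - 5*k + 6) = k*(k - 2)*(k - 3)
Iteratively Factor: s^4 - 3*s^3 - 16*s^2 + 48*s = (s - 4)*(s^3 + s^2 - 12*s) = s*(s - 4)*(s^2 + s - 12) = s*(s - 4)*(s - 3)*(s + 4)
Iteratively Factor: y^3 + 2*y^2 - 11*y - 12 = (y + 1)*(y^2 + y - 12) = (y + 1)*(y + 4)*(y - 3)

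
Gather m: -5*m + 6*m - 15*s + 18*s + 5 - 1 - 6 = m + 3*s - 2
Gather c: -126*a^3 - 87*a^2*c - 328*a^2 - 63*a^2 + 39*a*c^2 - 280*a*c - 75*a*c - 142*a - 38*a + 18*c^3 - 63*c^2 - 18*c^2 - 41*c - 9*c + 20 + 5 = -126*a^3 - 391*a^2 - 180*a + 18*c^3 + c^2*(39*a - 81) + c*(-87*a^2 - 355*a - 50) + 25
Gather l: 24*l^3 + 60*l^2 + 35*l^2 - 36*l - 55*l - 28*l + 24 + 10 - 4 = 24*l^3 + 95*l^2 - 119*l + 30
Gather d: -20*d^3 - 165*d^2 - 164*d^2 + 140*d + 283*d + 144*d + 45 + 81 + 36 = -20*d^3 - 329*d^2 + 567*d + 162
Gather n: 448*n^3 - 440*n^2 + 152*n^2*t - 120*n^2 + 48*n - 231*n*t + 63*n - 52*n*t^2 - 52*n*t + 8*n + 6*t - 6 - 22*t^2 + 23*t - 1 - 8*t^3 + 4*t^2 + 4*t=448*n^3 + n^2*(152*t - 560) + n*(-52*t^2 - 283*t + 119) - 8*t^3 - 18*t^2 + 33*t - 7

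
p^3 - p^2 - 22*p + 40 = (p - 4)*(p - 2)*(p + 5)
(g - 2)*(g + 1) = g^2 - g - 2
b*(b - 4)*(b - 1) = b^3 - 5*b^2 + 4*b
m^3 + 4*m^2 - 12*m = m*(m - 2)*(m + 6)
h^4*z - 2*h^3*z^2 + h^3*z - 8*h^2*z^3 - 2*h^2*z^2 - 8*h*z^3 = h*(h - 4*z)*(h + 2*z)*(h*z + z)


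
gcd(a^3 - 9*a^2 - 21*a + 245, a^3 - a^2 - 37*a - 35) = a^2 - 2*a - 35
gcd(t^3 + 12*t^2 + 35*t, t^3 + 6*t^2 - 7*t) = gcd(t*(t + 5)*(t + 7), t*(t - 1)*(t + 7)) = t^2 + 7*t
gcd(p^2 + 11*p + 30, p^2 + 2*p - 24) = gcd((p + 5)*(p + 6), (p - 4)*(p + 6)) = p + 6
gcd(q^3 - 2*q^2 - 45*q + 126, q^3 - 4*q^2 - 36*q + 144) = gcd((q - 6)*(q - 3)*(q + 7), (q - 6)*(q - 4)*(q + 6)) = q - 6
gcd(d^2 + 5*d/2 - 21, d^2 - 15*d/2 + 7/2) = 1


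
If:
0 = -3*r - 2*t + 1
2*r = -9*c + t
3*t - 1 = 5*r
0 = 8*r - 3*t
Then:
No Solution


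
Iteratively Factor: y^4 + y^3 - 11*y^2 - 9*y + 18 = (y + 3)*(y^3 - 2*y^2 - 5*y + 6) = (y + 2)*(y + 3)*(y^2 - 4*y + 3) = (y - 1)*(y + 2)*(y + 3)*(y - 3)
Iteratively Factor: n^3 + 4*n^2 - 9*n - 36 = (n + 3)*(n^2 + n - 12) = (n + 3)*(n + 4)*(n - 3)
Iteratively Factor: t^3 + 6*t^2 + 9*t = (t + 3)*(t^2 + 3*t) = t*(t + 3)*(t + 3)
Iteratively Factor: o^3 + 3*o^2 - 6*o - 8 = (o + 4)*(o^2 - o - 2) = (o - 2)*(o + 4)*(o + 1)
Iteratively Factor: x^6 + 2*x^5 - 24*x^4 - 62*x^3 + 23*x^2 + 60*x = (x + 3)*(x^5 - x^4 - 21*x^3 + x^2 + 20*x) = (x - 5)*(x + 3)*(x^4 + 4*x^3 - x^2 - 4*x) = x*(x - 5)*(x + 3)*(x^3 + 4*x^2 - x - 4) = x*(x - 5)*(x + 3)*(x + 4)*(x^2 - 1) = x*(x - 5)*(x + 1)*(x + 3)*(x + 4)*(x - 1)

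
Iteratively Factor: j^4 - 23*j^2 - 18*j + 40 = (j + 4)*(j^3 - 4*j^2 - 7*j + 10) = (j + 2)*(j + 4)*(j^2 - 6*j + 5) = (j - 1)*(j + 2)*(j + 4)*(j - 5)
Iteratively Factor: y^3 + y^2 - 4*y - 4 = (y + 2)*(y^2 - y - 2) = (y - 2)*(y + 2)*(y + 1)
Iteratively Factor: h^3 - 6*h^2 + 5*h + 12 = (h + 1)*(h^2 - 7*h + 12) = (h - 3)*(h + 1)*(h - 4)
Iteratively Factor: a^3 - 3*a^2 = (a)*(a^2 - 3*a) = a*(a - 3)*(a)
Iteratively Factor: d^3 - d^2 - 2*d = (d)*(d^2 - d - 2) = d*(d - 2)*(d + 1)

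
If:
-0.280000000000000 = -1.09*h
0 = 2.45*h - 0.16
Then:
No Solution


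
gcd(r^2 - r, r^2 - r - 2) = 1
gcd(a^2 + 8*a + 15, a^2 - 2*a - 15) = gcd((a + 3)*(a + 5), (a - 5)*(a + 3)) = a + 3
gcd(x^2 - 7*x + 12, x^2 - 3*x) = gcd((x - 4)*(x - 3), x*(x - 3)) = x - 3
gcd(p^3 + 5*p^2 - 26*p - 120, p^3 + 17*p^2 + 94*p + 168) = p^2 + 10*p + 24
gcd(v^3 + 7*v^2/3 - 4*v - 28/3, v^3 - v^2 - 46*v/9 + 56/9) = v^2 + v/3 - 14/3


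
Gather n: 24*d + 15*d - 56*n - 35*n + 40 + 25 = 39*d - 91*n + 65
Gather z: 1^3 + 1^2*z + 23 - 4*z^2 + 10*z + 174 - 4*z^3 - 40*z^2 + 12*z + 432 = -4*z^3 - 44*z^2 + 23*z + 630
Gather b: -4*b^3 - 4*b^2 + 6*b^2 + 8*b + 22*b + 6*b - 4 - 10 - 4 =-4*b^3 + 2*b^2 + 36*b - 18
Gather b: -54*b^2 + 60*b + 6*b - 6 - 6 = -54*b^2 + 66*b - 12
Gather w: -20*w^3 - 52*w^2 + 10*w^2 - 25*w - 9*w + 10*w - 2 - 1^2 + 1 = -20*w^3 - 42*w^2 - 24*w - 2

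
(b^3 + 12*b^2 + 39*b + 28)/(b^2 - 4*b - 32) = (b^2 + 8*b + 7)/(b - 8)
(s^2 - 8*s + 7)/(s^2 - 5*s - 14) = (s - 1)/(s + 2)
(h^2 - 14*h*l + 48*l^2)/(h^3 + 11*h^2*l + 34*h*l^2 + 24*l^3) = (h^2 - 14*h*l + 48*l^2)/(h^3 + 11*h^2*l + 34*h*l^2 + 24*l^3)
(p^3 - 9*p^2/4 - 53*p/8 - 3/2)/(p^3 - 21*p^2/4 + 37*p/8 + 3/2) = (2*p + 3)/(2*p - 3)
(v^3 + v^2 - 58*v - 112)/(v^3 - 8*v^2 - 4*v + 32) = (v + 7)/(v - 2)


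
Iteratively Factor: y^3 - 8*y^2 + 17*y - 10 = (y - 1)*(y^2 - 7*y + 10) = (y - 2)*(y - 1)*(y - 5)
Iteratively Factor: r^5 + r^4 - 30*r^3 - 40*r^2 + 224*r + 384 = (r - 4)*(r^4 + 5*r^3 - 10*r^2 - 80*r - 96) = (r - 4)^2*(r^3 + 9*r^2 + 26*r + 24) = (r - 4)^2*(r + 2)*(r^2 + 7*r + 12) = (r - 4)^2*(r + 2)*(r + 3)*(r + 4)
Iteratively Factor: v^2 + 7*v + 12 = (v + 3)*(v + 4)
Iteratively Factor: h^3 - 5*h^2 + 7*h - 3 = (h - 3)*(h^2 - 2*h + 1) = (h - 3)*(h - 1)*(h - 1)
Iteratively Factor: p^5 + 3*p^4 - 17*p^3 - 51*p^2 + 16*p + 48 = (p + 4)*(p^4 - p^3 - 13*p^2 + p + 12) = (p + 1)*(p + 4)*(p^3 - 2*p^2 - 11*p + 12) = (p - 1)*(p + 1)*(p + 4)*(p^2 - p - 12) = (p - 1)*(p + 1)*(p + 3)*(p + 4)*(p - 4)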